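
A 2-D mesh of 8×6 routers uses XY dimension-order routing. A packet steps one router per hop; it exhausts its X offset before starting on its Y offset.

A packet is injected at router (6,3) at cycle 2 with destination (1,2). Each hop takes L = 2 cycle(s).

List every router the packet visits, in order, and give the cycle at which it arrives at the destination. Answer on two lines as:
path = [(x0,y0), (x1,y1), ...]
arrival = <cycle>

  0. router=(6,3) cycle=2 (inject)
  1. router=(5,3) cycle=4 dir=W
  2. router=(4,3) cycle=6 dir=W
  3. router=(3,3) cycle=8 dir=W
  4. router=(2,3) cycle=10 dir=W
  5. router=(1,3) cycle=12 dir=W
  6. router=(1,2) cycle=14 dir=S

path = [(6,3), (5,3), (4,3), (3,3), (2,3), (1,3), (1,2)]
arrival = 14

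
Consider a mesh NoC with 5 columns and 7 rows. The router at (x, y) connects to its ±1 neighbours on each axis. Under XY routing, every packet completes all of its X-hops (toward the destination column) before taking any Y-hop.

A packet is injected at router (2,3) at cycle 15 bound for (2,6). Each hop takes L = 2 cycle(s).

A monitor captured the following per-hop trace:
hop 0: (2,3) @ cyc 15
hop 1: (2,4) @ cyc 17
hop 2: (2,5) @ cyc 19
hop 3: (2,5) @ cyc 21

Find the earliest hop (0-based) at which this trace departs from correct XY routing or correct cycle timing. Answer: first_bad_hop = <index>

  1: Δx=+0 Δy=+1 Δt=2 [ok]
  2: Δx=+0 Δy=+1 Δt=2 [ok]
  3: Δx=+0 Δy=+0 Δt=2 [BAD: non-unit step]

first_bad_hop = 3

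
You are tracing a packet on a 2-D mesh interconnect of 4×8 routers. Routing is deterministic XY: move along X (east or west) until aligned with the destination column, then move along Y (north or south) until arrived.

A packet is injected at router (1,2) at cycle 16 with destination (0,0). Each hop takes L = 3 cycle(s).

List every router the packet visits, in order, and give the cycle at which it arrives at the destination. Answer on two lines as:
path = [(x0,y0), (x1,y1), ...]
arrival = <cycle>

src (1,2)  cyc=16
W→(0,2)  cyc=19
S→(0,1)  cyc=22
S→(0,0)  cyc=25

path = [(1,2), (0,2), (0,1), (0,0)]
arrival = 25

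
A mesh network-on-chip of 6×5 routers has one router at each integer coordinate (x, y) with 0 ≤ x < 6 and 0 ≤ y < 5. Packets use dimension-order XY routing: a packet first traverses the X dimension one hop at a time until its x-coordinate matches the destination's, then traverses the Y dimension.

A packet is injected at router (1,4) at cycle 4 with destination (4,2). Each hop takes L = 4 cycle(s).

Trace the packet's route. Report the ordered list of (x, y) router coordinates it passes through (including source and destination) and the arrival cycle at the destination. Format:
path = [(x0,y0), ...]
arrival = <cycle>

#0 — 1,4 | c4
#1 — 2,4 | c8 | E
#2 — 3,4 | c12 | E
#3 — 4,4 | c16 | E
#4 — 4,3 | c20 | S
#5 — 4,2 | c24 | S

path = [(1,4), (2,4), (3,4), (4,4), (4,3), (4,2)]
arrival = 24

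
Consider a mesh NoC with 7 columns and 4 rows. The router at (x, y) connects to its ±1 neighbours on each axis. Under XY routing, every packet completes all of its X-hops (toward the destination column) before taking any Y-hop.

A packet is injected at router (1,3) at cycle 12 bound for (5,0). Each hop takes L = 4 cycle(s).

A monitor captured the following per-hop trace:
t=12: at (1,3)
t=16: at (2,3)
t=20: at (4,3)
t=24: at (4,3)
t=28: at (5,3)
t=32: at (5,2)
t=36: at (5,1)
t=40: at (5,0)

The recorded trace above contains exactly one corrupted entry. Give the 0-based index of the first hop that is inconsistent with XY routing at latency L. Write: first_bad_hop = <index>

check 1→ d=(1,0) cyc+4: ok
check 2→ d=(2,0) cyc+4: BAD: non-unit step

first_bad_hop = 2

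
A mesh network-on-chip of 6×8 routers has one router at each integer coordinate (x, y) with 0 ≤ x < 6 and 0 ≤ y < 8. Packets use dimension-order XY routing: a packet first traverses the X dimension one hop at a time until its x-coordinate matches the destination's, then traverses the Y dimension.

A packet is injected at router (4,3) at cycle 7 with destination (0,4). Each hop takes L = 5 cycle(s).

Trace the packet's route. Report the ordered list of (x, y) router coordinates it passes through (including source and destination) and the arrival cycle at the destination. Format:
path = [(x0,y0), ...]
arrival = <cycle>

path = [(4,3), (3,3), (2,3), (1,3), (0,3), (0,4)]
arrival = 32

#0 — 4,3 | c7
#1 — 3,3 | c12 | W
#2 — 2,3 | c17 | W
#3 — 1,3 | c22 | W
#4 — 0,3 | c27 | W
#5 — 0,4 | c32 | N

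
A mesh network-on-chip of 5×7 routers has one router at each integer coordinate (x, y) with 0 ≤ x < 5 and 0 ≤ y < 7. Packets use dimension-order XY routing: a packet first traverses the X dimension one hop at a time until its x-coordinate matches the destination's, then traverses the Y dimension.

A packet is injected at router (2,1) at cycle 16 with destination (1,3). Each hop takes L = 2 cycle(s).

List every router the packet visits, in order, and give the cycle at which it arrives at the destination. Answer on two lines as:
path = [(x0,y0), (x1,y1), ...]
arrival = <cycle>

path = [(2,1), (1,1), (1,2), (1,3)]
arrival = 22

src (2,1)  cyc=16
W→(1,1)  cyc=18
N→(1,2)  cyc=20
N→(1,3)  cyc=22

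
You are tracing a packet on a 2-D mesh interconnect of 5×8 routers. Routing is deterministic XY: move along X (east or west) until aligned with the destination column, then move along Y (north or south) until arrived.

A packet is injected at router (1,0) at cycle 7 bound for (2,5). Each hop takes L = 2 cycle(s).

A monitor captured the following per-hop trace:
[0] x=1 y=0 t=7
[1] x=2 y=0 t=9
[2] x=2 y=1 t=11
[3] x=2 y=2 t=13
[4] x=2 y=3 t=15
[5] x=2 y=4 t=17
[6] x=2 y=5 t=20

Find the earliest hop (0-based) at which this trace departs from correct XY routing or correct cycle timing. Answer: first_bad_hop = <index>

first_bad_hop = 6

hop 1: step (+1,+0), +2 cyc — ok
hop 2: step (+0,+1), +2 cyc — ok
hop 3: step (+0,+1), +2 cyc — ok
hop 4: step (+0,+1), +2 cyc — ok
hop 5: step (+0,+1), +2 cyc — ok
hop 6: step (+0,+1), +3 cyc — BAD: Δcyc=3≠L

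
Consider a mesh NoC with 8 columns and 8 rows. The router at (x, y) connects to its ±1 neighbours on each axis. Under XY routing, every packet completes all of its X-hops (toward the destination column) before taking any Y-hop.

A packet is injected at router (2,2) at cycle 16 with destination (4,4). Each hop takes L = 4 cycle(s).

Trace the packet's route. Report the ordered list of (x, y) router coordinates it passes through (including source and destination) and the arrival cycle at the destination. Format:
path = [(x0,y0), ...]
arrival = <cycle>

hop 0: (2,2) @ cyc 16
hop 1: (3,2) @ cyc 20  [E]
hop 2: (4,2) @ cyc 24  [E]
hop 3: (4,3) @ cyc 28  [N]
hop 4: (4,4) @ cyc 32  [N]

path = [(2,2), (3,2), (4,2), (4,3), (4,4)]
arrival = 32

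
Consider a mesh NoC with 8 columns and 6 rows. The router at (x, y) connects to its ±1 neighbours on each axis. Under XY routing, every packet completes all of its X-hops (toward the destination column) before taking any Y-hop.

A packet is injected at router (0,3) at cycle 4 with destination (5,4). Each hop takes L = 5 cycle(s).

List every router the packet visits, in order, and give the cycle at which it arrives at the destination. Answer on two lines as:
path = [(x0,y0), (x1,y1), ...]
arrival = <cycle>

path = [(0,3), (1,3), (2,3), (3,3), (4,3), (5,3), (5,4)]
arrival = 34

hop 0: (0,3) @ cyc 4
hop 1: (1,3) @ cyc 9  [E]
hop 2: (2,3) @ cyc 14  [E]
hop 3: (3,3) @ cyc 19  [E]
hop 4: (4,3) @ cyc 24  [E]
hop 5: (5,3) @ cyc 29  [E]
hop 6: (5,4) @ cyc 34  [N]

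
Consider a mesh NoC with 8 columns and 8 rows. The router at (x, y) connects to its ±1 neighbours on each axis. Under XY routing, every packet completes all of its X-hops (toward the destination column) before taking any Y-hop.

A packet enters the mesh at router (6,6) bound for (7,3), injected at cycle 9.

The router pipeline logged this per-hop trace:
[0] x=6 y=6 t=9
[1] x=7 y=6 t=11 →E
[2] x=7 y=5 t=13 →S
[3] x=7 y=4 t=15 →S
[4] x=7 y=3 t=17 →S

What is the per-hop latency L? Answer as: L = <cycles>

Between hops 0 and 1 the cycle counter advances 11 − 9 = 2.
Per-hop latency L = Δcyc = 2.

L = 2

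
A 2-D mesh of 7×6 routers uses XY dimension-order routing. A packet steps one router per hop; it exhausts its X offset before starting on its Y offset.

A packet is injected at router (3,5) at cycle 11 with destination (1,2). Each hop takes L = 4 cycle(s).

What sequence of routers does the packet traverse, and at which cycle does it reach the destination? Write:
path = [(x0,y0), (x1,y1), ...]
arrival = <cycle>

path = [(3,5), (2,5), (1,5), (1,4), (1,3), (1,2)]
arrival = 31

t=11: at (3,5)
t=15: at (2,5) after W
t=19: at (1,5) after W
t=23: at (1,4) after S
t=27: at (1,3) after S
t=31: at (1,2) after S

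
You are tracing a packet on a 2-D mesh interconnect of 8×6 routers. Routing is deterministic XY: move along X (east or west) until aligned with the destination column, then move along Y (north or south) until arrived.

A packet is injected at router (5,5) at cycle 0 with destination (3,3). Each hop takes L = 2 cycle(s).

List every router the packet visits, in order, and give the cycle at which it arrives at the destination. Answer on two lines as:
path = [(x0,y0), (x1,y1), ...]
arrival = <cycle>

path = [(5,5), (4,5), (3,5), (3,4), (3,3)]
arrival = 8

t=0: at (5,5)
t=2: at (4,5) after W
t=4: at (3,5) after W
t=6: at (3,4) after S
t=8: at (3,3) after S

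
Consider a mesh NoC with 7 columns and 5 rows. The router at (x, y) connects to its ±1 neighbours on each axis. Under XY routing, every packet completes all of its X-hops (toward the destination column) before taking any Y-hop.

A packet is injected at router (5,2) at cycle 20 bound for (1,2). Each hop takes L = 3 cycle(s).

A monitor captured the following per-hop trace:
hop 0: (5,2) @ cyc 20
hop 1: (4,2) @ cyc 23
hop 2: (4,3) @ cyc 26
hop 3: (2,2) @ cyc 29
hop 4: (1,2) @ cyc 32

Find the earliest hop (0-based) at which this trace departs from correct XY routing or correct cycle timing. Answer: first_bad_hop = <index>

first_bad_hop = 2

[1] (-1,+0) / 3c ⇒ ok
[2] (+0,+1) / 3c ⇒ BAD: Y-move but x=4≠1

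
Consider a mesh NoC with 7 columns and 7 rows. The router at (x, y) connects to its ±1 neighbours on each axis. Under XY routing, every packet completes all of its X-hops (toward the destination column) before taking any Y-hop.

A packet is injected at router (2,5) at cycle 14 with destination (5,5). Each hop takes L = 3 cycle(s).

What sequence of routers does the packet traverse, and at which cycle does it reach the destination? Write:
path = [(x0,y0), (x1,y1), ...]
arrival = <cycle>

path = [(2,5), (3,5), (4,5), (5,5)]
arrival = 23

  0. router=(2,5) cycle=14 (inject)
  1. router=(3,5) cycle=17 dir=E
  2. router=(4,5) cycle=20 dir=E
  3. router=(5,5) cycle=23 dir=E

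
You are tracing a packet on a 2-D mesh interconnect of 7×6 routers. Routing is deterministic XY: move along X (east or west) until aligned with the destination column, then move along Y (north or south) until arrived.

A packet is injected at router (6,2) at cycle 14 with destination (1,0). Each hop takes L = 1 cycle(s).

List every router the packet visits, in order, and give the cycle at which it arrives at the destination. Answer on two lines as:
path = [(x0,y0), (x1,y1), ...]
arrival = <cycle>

src (6,2)  cyc=14
W→(5,2)  cyc=15
W→(4,2)  cyc=16
W→(3,2)  cyc=17
W→(2,2)  cyc=18
W→(1,2)  cyc=19
S→(1,1)  cyc=20
S→(1,0)  cyc=21

path = [(6,2), (5,2), (4,2), (3,2), (2,2), (1,2), (1,1), (1,0)]
arrival = 21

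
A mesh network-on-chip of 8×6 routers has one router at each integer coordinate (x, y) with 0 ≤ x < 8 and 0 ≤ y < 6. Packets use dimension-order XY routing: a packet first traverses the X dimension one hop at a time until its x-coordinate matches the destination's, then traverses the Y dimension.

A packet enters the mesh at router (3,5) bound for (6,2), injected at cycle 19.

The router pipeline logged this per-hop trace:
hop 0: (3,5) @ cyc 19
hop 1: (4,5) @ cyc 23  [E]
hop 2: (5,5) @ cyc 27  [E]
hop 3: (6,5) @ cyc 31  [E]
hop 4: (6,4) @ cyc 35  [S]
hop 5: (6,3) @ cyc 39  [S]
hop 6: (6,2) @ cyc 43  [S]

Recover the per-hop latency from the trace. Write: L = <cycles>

Δcyc across hop 0→1: 23 − 19 = 4.
That increment is L by definition: L = 4.

L = 4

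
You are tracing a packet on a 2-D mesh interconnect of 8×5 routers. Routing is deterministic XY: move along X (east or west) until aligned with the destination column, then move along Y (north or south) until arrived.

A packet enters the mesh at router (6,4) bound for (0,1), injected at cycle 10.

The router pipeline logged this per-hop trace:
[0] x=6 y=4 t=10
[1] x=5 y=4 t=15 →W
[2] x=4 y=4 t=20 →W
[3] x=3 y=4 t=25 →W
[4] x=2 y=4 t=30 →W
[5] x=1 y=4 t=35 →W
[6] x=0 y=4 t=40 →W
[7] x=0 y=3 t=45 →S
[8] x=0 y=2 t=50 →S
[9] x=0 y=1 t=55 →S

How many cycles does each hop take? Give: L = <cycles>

cyc[1] − cyc[0] = 15 − 10 = 5.
Per-hop latency L = Δcyc = 5.

L = 5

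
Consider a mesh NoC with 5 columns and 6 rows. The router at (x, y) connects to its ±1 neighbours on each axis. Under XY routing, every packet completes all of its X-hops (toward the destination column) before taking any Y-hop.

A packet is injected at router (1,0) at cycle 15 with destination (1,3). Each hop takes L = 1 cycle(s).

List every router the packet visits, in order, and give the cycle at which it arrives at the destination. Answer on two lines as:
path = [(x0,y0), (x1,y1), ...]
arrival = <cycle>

path = [(1,0), (1,1), (1,2), (1,3)]
arrival = 18

[0] x=1 y=0 t=15
[1] x=1 y=1 t=16 →N
[2] x=1 y=2 t=17 →N
[3] x=1 y=3 t=18 →N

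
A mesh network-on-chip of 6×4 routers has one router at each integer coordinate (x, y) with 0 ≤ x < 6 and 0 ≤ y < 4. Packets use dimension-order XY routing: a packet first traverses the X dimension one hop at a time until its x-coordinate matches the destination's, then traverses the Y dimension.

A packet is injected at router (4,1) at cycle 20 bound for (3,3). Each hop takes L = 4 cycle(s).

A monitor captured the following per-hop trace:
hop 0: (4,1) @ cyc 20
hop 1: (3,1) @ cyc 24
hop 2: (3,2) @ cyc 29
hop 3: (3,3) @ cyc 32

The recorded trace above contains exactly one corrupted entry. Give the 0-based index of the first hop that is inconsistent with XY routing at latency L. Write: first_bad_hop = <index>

check 1→ d=(-1,0) cyc+4: ok
check 2→ d=(0,1) cyc+5: BAD: Δcyc=5≠L

first_bad_hop = 2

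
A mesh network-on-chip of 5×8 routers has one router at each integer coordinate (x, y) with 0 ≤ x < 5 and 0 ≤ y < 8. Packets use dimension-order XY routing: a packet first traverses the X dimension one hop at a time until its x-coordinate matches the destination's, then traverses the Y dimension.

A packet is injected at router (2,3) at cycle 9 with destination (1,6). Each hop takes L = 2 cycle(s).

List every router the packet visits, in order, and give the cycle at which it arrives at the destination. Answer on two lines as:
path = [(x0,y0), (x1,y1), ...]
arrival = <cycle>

path = [(2,3), (1,3), (1,4), (1,5), (1,6)]
arrival = 17

t=9: at (2,3)
t=11: at (1,3) after W
t=13: at (1,4) after N
t=15: at (1,5) after N
t=17: at (1,6) after N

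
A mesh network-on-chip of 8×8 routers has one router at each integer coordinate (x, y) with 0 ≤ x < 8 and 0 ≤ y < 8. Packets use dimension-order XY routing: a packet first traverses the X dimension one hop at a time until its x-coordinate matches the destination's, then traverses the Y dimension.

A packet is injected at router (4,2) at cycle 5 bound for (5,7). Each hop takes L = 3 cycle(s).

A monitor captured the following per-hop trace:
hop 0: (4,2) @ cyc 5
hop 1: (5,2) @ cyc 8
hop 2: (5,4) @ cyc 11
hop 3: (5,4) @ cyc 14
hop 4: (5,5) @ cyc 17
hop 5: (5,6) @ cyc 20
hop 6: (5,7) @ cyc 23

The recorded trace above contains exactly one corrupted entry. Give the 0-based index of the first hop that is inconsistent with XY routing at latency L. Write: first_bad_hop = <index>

first_bad_hop = 2

[1] (+1,+0) / 3c ⇒ ok
[2] (+0,+2) / 3c ⇒ BAD: non-unit step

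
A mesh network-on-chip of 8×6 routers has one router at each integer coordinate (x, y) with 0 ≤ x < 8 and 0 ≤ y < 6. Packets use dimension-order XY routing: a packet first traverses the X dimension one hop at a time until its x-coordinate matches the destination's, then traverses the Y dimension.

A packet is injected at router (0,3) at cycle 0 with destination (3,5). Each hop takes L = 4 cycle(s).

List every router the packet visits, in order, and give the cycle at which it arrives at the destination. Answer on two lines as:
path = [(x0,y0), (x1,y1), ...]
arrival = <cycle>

path = [(0,3), (1,3), (2,3), (3,3), (3,4), (3,5)]
arrival = 20

src (0,3)  cyc=0
E→(1,3)  cyc=4
E→(2,3)  cyc=8
E→(3,3)  cyc=12
N→(3,4)  cyc=16
N→(3,5)  cyc=20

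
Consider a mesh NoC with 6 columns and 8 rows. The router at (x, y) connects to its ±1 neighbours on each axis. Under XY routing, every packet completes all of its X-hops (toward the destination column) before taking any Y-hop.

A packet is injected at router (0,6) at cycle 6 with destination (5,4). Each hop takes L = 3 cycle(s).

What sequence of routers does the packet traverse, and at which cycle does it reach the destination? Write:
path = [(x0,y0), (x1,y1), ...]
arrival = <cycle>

src (0,6)  cyc=6
E→(1,6)  cyc=9
E→(2,6)  cyc=12
E→(3,6)  cyc=15
E→(4,6)  cyc=18
E→(5,6)  cyc=21
S→(5,5)  cyc=24
S→(5,4)  cyc=27

path = [(0,6), (1,6), (2,6), (3,6), (4,6), (5,6), (5,5), (5,4)]
arrival = 27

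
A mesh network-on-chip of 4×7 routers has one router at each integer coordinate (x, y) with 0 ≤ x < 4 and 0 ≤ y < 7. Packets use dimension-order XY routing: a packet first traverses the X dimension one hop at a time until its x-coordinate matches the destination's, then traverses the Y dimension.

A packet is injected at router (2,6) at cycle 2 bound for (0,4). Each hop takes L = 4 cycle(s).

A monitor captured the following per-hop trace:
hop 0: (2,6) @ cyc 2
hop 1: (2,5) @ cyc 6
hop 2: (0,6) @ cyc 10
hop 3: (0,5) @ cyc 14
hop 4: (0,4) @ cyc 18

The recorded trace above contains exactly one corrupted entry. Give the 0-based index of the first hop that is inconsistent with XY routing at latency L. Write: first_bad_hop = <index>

  1: Δx=+0 Δy=-1 Δt=4 [BAD: Y-move but x=2≠0]

first_bad_hop = 1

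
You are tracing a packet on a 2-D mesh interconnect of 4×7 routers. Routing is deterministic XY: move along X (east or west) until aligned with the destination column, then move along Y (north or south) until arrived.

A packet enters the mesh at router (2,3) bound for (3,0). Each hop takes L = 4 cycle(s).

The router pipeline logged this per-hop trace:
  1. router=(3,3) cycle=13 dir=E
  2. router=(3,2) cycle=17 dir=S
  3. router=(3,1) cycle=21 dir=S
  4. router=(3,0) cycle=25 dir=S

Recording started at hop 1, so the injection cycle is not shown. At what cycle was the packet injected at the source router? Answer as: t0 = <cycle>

t0 = 9

The first recorded entry is hop 1 at cycle 13.
Therefore t0 = 13 − L = 9.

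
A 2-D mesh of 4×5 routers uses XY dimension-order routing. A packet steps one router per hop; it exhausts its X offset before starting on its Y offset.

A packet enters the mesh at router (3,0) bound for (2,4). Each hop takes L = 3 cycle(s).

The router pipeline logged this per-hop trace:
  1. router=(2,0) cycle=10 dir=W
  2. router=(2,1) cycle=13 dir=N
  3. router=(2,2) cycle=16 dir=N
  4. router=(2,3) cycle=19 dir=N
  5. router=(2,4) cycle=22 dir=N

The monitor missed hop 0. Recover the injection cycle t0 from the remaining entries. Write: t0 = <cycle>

The first recorded entry is hop 1 at cycle 10.
Subtract one hop: t0 = 10 − 3 = 7.

t0 = 7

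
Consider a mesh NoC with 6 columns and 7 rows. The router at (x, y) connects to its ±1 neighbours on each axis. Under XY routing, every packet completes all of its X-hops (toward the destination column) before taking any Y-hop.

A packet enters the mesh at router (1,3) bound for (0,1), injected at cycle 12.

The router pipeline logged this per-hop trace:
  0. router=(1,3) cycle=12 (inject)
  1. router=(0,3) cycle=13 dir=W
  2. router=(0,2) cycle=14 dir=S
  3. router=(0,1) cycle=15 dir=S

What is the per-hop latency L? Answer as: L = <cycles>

L = 1

Δcyc across hop 0→1: 13 − 12 = 1.
That increment is L by definition: L = 1.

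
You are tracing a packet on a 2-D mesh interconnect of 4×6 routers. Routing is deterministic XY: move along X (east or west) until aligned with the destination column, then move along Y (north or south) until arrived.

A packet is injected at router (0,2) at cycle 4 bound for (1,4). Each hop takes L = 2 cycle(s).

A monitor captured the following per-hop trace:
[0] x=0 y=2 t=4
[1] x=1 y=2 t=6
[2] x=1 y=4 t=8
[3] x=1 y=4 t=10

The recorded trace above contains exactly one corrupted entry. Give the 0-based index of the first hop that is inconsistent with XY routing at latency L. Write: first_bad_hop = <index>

  1: Δx=+1 Δy=+0 Δt=2 [ok]
  2: Δx=+0 Δy=+2 Δt=2 [BAD: non-unit step]

first_bad_hop = 2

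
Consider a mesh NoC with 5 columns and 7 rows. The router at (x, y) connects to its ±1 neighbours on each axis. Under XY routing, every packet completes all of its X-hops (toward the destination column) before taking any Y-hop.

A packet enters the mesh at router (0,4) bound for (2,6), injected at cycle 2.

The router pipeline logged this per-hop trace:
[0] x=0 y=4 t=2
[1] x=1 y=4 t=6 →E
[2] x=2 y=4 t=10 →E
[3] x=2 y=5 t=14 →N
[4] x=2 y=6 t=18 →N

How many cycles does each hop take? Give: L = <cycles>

L = 4

Between hops 0 and 1 the cycle counter advances 6 − 2 = 4.
Each hop adds L, hence L = 4.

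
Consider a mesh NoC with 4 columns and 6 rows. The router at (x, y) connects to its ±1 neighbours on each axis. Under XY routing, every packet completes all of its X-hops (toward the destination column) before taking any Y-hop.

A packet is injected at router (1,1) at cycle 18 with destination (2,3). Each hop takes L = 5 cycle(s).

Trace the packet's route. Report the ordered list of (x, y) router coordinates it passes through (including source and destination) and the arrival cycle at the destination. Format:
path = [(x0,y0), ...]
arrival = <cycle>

hop 0: (1,1) @ cyc 18
hop 1: (2,1) @ cyc 23  [E]
hop 2: (2,2) @ cyc 28  [N]
hop 3: (2,3) @ cyc 33  [N]

path = [(1,1), (2,1), (2,2), (2,3)]
arrival = 33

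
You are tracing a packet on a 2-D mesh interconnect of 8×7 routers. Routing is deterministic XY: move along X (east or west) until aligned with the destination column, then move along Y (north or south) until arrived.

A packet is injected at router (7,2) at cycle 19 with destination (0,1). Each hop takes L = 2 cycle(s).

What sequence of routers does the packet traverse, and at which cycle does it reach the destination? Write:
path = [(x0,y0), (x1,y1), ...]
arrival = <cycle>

path = [(7,2), (6,2), (5,2), (4,2), (3,2), (2,2), (1,2), (0,2), (0,1)]
arrival = 35

t=19: at (7,2)
t=21: at (6,2) after W
t=23: at (5,2) after W
t=25: at (4,2) after W
t=27: at (3,2) after W
t=29: at (2,2) after W
t=31: at (1,2) after W
t=33: at (0,2) after W
t=35: at (0,1) after S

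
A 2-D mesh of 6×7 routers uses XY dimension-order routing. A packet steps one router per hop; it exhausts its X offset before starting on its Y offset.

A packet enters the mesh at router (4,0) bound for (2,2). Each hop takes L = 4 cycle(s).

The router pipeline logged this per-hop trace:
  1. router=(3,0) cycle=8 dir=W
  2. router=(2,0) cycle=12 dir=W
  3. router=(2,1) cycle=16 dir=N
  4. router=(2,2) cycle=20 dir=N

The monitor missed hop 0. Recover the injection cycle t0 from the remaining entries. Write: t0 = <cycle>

t0 = 4

Hop 1 reached at cycle 8; hop k is at t0 + k·L.
t0 = cyc[1] − L = 8 − 4 = 4.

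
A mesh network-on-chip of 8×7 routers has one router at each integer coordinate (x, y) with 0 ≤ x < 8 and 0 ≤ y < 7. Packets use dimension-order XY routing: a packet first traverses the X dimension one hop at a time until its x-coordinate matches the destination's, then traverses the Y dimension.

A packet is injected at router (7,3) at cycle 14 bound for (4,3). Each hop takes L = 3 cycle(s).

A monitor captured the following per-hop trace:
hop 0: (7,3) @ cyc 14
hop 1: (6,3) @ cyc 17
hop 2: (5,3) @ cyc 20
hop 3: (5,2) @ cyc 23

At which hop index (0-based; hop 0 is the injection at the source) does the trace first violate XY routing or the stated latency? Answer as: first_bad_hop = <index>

  1: Δx=-1 Δy=+0 Δt=3 [ok]
  2: Δx=-1 Δy=+0 Δt=3 [ok]
  3: Δx=+0 Δy=-1 Δt=3 [BAD: Y-move but x=5≠4]

first_bad_hop = 3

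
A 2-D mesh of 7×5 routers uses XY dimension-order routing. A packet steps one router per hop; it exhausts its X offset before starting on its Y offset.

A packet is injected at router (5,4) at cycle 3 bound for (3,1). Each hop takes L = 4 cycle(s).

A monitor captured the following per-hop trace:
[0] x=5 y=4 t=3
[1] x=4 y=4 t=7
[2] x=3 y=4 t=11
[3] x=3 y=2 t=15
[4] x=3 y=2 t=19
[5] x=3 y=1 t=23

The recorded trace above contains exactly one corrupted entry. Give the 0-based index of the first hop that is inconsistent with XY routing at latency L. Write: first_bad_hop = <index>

[1] (-1,+0) / 4c ⇒ ok
[2] (-1,+0) / 4c ⇒ ok
[3] (+0,-2) / 4c ⇒ BAD: non-unit step

first_bad_hop = 3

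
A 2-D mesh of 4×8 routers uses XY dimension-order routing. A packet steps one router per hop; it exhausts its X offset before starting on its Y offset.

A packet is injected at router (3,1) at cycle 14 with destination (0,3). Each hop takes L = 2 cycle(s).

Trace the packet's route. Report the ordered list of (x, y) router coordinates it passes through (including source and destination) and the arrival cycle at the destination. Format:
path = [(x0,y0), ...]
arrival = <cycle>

#0 — 3,1 | c14
#1 — 2,1 | c16 | W
#2 — 1,1 | c18 | W
#3 — 0,1 | c20 | W
#4 — 0,2 | c22 | N
#5 — 0,3 | c24 | N

path = [(3,1), (2,1), (1,1), (0,1), (0,2), (0,3)]
arrival = 24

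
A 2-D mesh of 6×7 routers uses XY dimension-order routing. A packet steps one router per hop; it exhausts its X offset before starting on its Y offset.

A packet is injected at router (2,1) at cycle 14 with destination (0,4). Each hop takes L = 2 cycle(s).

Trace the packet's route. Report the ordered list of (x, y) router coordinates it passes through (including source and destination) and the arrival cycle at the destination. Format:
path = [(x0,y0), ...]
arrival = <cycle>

hop 0: (2,1) @ cyc 14
hop 1: (1,1) @ cyc 16  [W]
hop 2: (0,1) @ cyc 18  [W]
hop 3: (0,2) @ cyc 20  [N]
hop 4: (0,3) @ cyc 22  [N]
hop 5: (0,4) @ cyc 24  [N]

path = [(2,1), (1,1), (0,1), (0,2), (0,3), (0,4)]
arrival = 24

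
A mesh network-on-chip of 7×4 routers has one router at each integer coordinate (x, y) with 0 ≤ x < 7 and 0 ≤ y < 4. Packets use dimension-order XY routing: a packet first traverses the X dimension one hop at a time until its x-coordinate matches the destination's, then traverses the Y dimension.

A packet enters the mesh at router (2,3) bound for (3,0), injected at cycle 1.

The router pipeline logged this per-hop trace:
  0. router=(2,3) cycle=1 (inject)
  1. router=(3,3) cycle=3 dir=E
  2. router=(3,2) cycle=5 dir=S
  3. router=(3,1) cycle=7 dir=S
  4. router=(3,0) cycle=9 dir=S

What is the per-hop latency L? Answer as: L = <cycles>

L = 2

Δcyc across hop 0→1: 3 − 1 = 2.
Per-hop latency L = Δcyc = 2.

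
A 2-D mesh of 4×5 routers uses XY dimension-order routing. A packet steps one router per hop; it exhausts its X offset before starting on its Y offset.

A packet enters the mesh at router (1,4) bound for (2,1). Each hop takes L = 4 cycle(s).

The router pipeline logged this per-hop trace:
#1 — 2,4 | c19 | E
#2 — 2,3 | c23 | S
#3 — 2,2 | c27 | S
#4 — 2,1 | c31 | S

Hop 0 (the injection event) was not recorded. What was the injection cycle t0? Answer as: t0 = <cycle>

t0 = 15

Hop 1 reached at cycle 19; hop k is at t0 + k·L.
Subtract one hop: t0 = 19 − 4 = 15.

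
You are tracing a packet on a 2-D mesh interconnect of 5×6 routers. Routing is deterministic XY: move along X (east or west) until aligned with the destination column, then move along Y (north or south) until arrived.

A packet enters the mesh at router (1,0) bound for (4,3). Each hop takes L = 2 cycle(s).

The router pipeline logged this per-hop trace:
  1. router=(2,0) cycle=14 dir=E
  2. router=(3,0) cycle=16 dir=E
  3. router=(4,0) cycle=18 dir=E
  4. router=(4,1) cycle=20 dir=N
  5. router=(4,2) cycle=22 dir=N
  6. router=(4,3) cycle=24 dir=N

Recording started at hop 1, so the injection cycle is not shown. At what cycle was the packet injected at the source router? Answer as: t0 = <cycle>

t0 = 12

At hop 1 the cycle is 14; in general cyc_k = t0 + kL.
Therefore t0 = 14 − L = 12.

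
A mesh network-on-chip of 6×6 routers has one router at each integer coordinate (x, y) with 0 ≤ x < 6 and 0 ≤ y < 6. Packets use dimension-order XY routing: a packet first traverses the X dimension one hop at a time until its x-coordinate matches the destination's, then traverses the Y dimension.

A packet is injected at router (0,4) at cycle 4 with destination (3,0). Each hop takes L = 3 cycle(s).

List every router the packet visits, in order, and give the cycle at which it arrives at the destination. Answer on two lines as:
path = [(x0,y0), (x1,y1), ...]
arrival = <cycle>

path = [(0,4), (1,4), (2,4), (3,4), (3,3), (3,2), (3,1), (3,0)]
arrival = 25

t=4: at (0,4)
t=7: at (1,4) after E
t=10: at (2,4) after E
t=13: at (3,4) after E
t=16: at (3,3) after S
t=19: at (3,2) after S
t=22: at (3,1) after S
t=25: at (3,0) after S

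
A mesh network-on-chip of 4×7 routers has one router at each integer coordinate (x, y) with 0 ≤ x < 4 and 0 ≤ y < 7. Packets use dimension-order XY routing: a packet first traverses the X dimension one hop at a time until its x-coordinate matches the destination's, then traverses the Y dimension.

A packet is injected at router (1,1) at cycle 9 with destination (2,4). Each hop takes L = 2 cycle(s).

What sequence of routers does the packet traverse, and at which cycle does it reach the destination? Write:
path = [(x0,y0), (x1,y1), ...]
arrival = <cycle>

path = [(1,1), (2,1), (2,2), (2,3), (2,4)]
arrival = 17

[0] x=1 y=1 t=9
[1] x=2 y=1 t=11 →E
[2] x=2 y=2 t=13 →N
[3] x=2 y=3 t=15 →N
[4] x=2 y=4 t=17 →N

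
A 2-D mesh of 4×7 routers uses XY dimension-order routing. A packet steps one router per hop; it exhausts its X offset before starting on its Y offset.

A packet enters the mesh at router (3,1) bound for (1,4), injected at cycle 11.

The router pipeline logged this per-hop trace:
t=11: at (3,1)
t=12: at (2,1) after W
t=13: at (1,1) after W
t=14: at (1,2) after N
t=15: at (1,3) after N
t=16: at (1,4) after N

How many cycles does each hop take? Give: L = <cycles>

Between hops 0 and 1 the cycle counter advances 12 − 11 = 1.
Each hop adds L, hence L = 1.

L = 1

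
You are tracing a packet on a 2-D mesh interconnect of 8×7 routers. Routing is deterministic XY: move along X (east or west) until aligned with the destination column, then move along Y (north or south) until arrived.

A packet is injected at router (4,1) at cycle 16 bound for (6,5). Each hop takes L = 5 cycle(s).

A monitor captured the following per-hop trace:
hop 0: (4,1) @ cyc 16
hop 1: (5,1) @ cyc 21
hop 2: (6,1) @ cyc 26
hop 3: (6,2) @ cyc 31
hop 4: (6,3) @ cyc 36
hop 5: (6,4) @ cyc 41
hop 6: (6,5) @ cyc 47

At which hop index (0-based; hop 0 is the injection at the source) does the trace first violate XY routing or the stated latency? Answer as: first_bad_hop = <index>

hop 1: step (+1,+0), +5 cyc — ok
hop 2: step (+1,+0), +5 cyc — ok
hop 3: step (+0,+1), +5 cyc — ok
hop 4: step (+0,+1), +5 cyc — ok
hop 5: step (+0,+1), +5 cyc — ok
hop 6: step (+0,+1), +6 cyc — BAD: Δcyc=6≠L

first_bad_hop = 6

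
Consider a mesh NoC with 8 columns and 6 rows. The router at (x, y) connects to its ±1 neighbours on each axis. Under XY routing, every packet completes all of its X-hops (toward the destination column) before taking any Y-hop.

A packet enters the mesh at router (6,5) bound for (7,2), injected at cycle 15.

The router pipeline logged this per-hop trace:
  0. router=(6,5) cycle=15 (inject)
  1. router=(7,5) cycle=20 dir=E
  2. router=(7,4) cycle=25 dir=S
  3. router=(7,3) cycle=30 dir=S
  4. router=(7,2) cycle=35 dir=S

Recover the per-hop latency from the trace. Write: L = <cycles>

L = 5

Δcyc across hop 0→1: 20 − 15 = 5.
One hop costs L cycles, so L = 5.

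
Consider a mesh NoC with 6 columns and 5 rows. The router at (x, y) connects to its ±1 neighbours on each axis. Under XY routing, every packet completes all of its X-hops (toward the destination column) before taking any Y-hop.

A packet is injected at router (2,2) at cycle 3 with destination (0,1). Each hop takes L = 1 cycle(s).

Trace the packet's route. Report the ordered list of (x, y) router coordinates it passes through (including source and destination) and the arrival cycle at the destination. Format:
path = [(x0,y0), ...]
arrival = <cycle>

path = [(2,2), (1,2), (0,2), (0,1)]
arrival = 6

[0] x=2 y=2 t=3
[1] x=1 y=2 t=4 →W
[2] x=0 y=2 t=5 →W
[3] x=0 y=1 t=6 →S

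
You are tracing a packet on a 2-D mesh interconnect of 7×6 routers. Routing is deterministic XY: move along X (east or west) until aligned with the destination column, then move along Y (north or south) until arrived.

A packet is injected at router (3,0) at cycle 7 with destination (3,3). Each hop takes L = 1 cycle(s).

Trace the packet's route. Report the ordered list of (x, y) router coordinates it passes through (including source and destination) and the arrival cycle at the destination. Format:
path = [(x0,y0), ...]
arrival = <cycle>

path = [(3,0), (3,1), (3,2), (3,3)]
arrival = 10

#0 — 3,0 | c7
#1 — 3,1 | c8 | N
#2 — 3,2 | c9 | N
#3 — 3,3 | c10 | N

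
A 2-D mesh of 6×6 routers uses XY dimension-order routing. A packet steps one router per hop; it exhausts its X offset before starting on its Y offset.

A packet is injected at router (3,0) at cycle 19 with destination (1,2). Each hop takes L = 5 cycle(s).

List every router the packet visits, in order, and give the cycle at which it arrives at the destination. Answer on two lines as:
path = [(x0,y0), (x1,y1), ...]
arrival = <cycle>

t=19: at (3,0)
t=24: at (2,0) after W
t=29: at (1,0) after W
t=34: at (1,1) after N
t=39: at (1,2) after N

path = [(3,0), (2,0), (1,0), (1,1), (1,2)]
arrival = 39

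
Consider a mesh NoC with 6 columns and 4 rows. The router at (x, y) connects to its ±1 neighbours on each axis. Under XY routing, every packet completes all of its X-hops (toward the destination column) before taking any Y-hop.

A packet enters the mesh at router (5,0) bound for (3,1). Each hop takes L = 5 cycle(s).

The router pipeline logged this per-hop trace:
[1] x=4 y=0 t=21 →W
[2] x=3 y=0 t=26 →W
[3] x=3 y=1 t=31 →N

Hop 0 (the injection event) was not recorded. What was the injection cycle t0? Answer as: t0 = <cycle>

Hop 1 reached at cycle 21; hop k is at t0 + k·L.
t0 = cyc[1] − L = 21 − 5 = 16.

t0 = 16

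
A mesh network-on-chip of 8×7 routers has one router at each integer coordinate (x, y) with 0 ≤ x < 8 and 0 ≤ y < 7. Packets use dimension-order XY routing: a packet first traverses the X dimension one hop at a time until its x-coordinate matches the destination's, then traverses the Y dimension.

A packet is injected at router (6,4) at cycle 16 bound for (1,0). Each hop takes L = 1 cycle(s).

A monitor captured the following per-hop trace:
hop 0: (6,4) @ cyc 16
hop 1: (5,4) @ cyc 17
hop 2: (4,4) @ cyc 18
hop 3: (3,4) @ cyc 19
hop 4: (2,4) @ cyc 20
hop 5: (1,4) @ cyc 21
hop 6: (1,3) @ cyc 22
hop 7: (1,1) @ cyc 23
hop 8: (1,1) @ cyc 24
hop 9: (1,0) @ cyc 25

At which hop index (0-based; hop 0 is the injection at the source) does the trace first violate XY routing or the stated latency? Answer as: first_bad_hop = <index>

first_bad_hop = 7

[1] (-1,+0) / 1c ⇒ ok
[2] (-1,+0) / 1c ⇒ ok
[3] (-1,+0) / 1c ⇒ ok
[4] (-1,+0) / 1c ⇒ ok
[5] (-1,+0) / 1c ⇒ ok
[6] (+0,-1) / 1c ⇒ ok
[7] (+0,-2) / 1c ⇒ BAD: non-unit step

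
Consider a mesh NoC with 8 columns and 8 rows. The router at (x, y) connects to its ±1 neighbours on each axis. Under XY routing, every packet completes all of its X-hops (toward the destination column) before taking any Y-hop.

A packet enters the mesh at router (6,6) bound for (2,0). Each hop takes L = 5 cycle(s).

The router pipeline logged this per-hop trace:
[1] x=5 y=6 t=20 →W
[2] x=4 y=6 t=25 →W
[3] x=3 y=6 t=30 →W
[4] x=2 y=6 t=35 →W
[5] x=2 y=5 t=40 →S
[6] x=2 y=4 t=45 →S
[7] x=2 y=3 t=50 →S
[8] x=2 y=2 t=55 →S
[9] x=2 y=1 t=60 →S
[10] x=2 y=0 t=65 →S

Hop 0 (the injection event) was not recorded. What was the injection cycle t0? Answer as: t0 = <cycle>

The first recorded entry is hop 1 at cycle 20.
So t0 = 20 − 1·5 = 15.

t0 = 15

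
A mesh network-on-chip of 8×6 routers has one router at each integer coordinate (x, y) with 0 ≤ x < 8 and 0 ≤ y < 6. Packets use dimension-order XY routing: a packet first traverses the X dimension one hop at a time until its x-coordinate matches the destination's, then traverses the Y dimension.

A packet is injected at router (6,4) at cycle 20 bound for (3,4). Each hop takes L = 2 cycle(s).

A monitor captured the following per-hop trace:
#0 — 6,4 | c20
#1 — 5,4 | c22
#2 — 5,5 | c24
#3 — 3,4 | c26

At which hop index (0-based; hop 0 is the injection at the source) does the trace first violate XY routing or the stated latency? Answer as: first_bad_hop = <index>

first_bad_hop = 2

check 1→ d=(-1,0) cyc+2: ok
check 2→ d=(0,1) cyc+2: BAD: Y-move but x=5≠3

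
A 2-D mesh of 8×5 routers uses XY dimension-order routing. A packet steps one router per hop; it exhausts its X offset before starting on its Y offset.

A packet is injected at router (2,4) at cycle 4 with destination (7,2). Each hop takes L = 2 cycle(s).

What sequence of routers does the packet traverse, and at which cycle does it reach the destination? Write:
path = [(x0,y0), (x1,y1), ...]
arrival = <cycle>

  0. router=(2,4) cycle=4 (inject)
  1. router=(3,4) cycle=6 dir=E
  2. router=(4,4) cycle=8 dir=E
  3. router=(5,4) cycle=10 dir=E
  4. router=(6,4) cycle=12 dir=E
  5. router=(7,4) cycle=14 dir=E
  6. router=(7,3) cycle=16 dir=S
  7. router=(7,2) cycle=18 dir=S

path = [(2,4), (3,4), (4,4), (5,4), (6,4), (7,4), (7,3), (7,2)]
arrival = 18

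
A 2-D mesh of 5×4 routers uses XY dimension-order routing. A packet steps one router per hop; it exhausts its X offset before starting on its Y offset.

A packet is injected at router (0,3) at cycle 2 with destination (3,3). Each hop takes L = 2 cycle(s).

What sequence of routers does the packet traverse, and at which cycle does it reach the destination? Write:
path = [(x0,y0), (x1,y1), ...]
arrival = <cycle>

src (0,3)  cyc=2
E→(1,3)  cyc=4
E→(2,3)  cyc=6
E→(3,3)  cyc=8

path = [(0,3), (1,3), (2,3), (3,3)]
arrival = 8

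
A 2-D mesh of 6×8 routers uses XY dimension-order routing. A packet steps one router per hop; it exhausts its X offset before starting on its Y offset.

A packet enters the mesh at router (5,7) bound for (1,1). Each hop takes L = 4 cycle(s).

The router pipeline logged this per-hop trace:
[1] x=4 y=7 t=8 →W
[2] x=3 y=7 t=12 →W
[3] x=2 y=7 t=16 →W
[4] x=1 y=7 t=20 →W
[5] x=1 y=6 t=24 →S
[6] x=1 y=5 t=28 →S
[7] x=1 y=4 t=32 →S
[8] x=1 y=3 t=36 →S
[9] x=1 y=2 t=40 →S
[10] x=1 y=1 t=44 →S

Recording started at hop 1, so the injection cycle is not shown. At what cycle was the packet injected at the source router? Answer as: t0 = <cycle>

At hop 1 the cycle is 8; in general cyc_k = t0 + kL.
t0 = cyc[1] − L = 8 − 4 = 4.

t0 = 4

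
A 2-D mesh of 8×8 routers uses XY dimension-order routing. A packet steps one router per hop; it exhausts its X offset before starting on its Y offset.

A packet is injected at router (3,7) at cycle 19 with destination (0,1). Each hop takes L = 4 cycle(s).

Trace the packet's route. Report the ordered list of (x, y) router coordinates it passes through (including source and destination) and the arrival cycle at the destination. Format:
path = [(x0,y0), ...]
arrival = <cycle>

path = [(3,7), (2,7), (1,7), (0,7), (0,6), (0,5), (0,4), (0,3), (0,2), (0,1)]
arrival = 55

t=19: at (3,7)
t=23: at (2,7) after W
t=27: at (1,7) after W
t=31: at (0,7) after W
t=35: at (0,6) after S
t=39: at (0,5) after S
t=43: at (0,4) after S
t=47: at (0,3) after S
t=51: at (0,2) after S
t=55: at (0,1) after S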